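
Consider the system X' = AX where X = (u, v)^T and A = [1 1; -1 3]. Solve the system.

Coefficient matrix A = [[1, 1], [-1, 3]].
Characteristic polynomial det(A - λI) = λ^2 - 4λ + 4 = 0.
Single eigenvalue λ = 2 with algebraic multiplicity 2.
Eigenvector v = (-1,-1); generalized eigenvector w with (A-λI)w=v is (2,1).
General solution: e^(2t)[C_1·v + C_2·(t·v + w)].

u(t) = -C_1e^(2t) - C_2te^(2t) + 2C_2e^(2t), v(t) = -C_1e^(2t) - C_2te^(2t) + C_2e^(2t)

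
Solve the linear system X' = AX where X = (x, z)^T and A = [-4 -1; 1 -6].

x(t) = C_1e^(-5t) + C_2te^(-5t) + 3C_2e^(-5t), z(t) = C_1e^(-5t) + C_2te^(-5t) + 2C_2e^(-5t)

Coefficient matrix A = [[-4, -1], [1, -6]].
Characteristic polynomial det(A - λI) = λ^2 + 10λ + 25 = 0.
Single eigenvalue λ = -5 with algebraic multiplicity 2.
Eigenvector v = (1,1); generalized eigenvector w with (A-λI)w=v is (3,2).
General solution: e^(-5t)[C_1·v + C_2·(t·v + w)].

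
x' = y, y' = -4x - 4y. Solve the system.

x(t) = -K_1e^(-2t) - K_2te^(-2t) - 2K_2e^(-2t), y(t) = 2K_1e^(-2t) + 2K_2te^(-2t) + 3K_2e^(-2t)

Coefficient matrix A = [[0, 1], [-4, -4]].
Characteristic polynomial det(A - λI) = λ^2 + 4λ + 4 = 0.
Single eigenvalue λ = -2 with algebraic multiplicity 2.
Eigenvector v = (-1,2); generalized eigenvector w with (A-λI)w=v is (-2,3).
General solution: e^(-2t)[K_1·v + K_2·(t·v + w)].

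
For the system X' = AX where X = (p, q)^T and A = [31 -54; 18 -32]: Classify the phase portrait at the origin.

A = [[31,-54],[18,-32]]; det(A-λI) = λ^2 + λ - 20.
λ = 4, -5: opposite signs.

saddle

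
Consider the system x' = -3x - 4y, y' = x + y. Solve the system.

x(t) = 2K_1e^(-t) + 2K_2te^(-t) + K_2e^(-t), y(t) = -K_1e^(-t) - K_2te^(-t) - K_2e^(-t)

Coefficient matrix A = [[-3, -4], [1, 1]].
Characteristic polynomial det(A - λI) = λ^2 + 2λ + 1 = 0.
Single eigenvalue λ = -1 with algebraic multiplicity 2.
Eigenvector v = (2,-1); generalized eigenvector w with (A-λI)w=v is (1,-1).
General solution: e^(-t)[K_1·v + K_2·(t·v + w)].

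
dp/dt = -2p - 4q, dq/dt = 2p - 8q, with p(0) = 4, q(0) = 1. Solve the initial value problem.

Coefficient matrix A = [[-2, -4], [2, -8]].
Characteristic polynomial det(A - λI) = λ^2 + 10λ + 24 = 0.
Eigenvalues λ = -6, -4.
For λ=-6: (A-λI) row 1 is [4, -4], so an eigenvector is (1, 1).
For λ=-4: (A-λI) row 1 is [2, -4], so an eigenvector is (2, 1).
General solution: K_1e^(-6t)(1,1) + K_2e^(-4t)(2,1).
Applying p(0)=4, q(0)=1 gives K_1=-2, K_2=3.

p(t) = 6e^(-4t) - 2e^(-6t), q(t) = 3e^(-4t) - 2e^(-6t)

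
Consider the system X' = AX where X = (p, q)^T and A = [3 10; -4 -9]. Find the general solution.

Coefficient matrix A = [[3, 10], [-4, -9]].
Characteristic polynomial det(A - λI) = λ^2 + 6λ + 13 = 0.
Eigenvalues λ = -3 ± 2i (complex conjugate pair).
For λ=-3+2i: an eigenvector is (1,-1) - i(-2,1) = (1 + 2i, -1 - i).
A real fundamental pair from Re and Im of e^((-3+2i)t)v: X_1 = e^(-3t)(cos(2t)·(1,-1) + sin(2t)·(-2,1)), X_2 = e^(-3t)(sin(2t)·(1,-1) - cos(2t)·(-2,1)).
General solution: K_1X_1 + K_2X_2.

p(t) = -2K_1e^(-3t)sin(2t) + K_1e^(-3t)cos(2t) + K_2e^(-3t)sin(2t) + 2K_2e^(-3t)cos(2t), q(t) = K_1e^(-3t)sin(2t) - K_1e^(-3t)cos(2t) - K_2e^(-3t)sin(2t) - K_2e^(-3t)cos(2t)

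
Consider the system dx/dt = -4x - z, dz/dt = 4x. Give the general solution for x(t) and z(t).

x(t) = K_1e^(-2t) + K_2te^(-2t) - K_2e^(-2t), z(t) = -2K_1e^(-2t) - 2K_2te^(-2t) + K_2e^(-2t)

Coefficient matrix A = [[-4, -1], [4, 0]].
Characteristic polynomial det(A - λI) = λ^2 + 4λ + 4 = 0.
Single eigenvalue λ = -2 with algebraic multiplicity 2.
Eigenvector v = (1,-2); generalized eigenvector w with (A-λI)w=v is (-1,1).
General solution: e^(-2t)[K_1·v + K_2·(t·v + w)].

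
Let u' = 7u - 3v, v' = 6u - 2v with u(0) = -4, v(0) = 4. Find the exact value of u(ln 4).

-3040

A = [[7,-3],[6,-2]]; eigenvalues λ = 1, 4.
Eigenvectors: (1,2) for λ=1, (1,1) for λ=4.
From the initial condition, c_1 = 8, c_2 = -12.
u(ln 4) = (8)(4^1)(1) + (-12)(4^4)(1) = -3040.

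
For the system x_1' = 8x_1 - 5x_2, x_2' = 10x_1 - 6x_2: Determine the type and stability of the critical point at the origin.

A = [[8,-5],[10,-6]]; det(A-λI) = λ^2 - 2λ + 2.
λ = 1 ± i: positive real part.

unstable spiral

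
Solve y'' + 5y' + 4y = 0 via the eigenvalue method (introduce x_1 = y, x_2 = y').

Let x_1 = y, x_2 = y'. Then x_1' = x_2 and x_2' = -4x_1 - 5x_2.
A = [[0,1],[-4,-5]]; det(A-λI) = λ^2 + 5λ + 4.
Eigenvalues λ = -4, -1 with eigenvectors (1,-4), (1,-1).

y(t) = C_1e^(-4t) + C_2e^(-t)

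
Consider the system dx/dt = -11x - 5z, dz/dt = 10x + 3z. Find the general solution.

x(t) = K_1e^(-4t)sin(t) + 2K_1e^(-4t)cos(t) + 2K_2e^(-4t)sin(t) - K_2e^(-4t)cos(t), z(t) = -K_1e^(-4t)sin(t) - 3K_1e^(-4t)cos(t) - 3K_2e^(-4t)sin(t) + K_2e^(-4t)cos(t)

Coefficient matrix A = [[-11, -5], [10, 3]].
Characteristic polynomial det(A - λI) = λ^2 + 8λ + 17 = 0.
Eigenvalues λ = -4 ± i (complex conjugate pair).
For λ=-4+i: an eigenvector is (2,-3) - i(1,-1) = (2 - i, -3 + i).
A real fundamental pair from Re and Im of e^((-4+i)t)v: X_1 = e^(-4t)(cos(t)·(2,-3) + sin(t)·(1,-1)), X_2 = e^(-4t)(sin(t)·(2,-3) - cos(t)·(1,-1)).
General solution: K_1X_1 + K_2X_2.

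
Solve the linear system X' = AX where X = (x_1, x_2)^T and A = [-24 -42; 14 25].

x_1(t) = -3c_1e^(4t) + 2c_2e^(-3t), x_2(t) = 2c_1e^(4t) - c_2e^(-3t)

Coefficient matrix A = [[-24, -42], [14, 25]].
Characteristic polynomial det(A - λI) = λ^2 - λ - 12 = 0.
Eigenvalues λ = 4, -3.
For λ=4: (A-λI) row 1 is [-28, -42], so an eigenvector is (-3, 2).
For λ=-3: (A-λI) row 1 is [-21, -42], so an eigenvector is (2, -1).
General solution: c_1e^(4t)(-3,2) + c_2e^(-3t)(2,-1).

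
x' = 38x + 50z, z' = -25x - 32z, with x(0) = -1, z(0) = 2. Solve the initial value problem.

x(t) = 13e^(3t)sin(5t) - e^(3t)cos(5t), z(t) = -9e^(3t)sin(5t) + 2e^(3t)cos(5t)

Coefficient matrix A = [[38, 50], [-25, -32]].
Characteristic polynomial det(A - λI) = λ^2 - 6λ + 34 = 0.
Eigenvalues λ = 3 ± 5i (complex conjugate pair).
For λ=3+5i: an eigenvector is (3,-2) - i(1,-1) = (3 - i, -2 + i).
A real fundamental pair from Re and Im of e^((3+5i)t)v: X_1 = e^(3t)(cos(5t)·(3,-2) + sin(5t)·(1,-1)), X_2 = e^(3t)(sin(5t)·(3,-2) - cos(5t)·(1,-1)).
General solution: K_1X_1 + K_2X_2.
Applying x(0)=-1, z(0)=2 gives K_1=1, K_2=4.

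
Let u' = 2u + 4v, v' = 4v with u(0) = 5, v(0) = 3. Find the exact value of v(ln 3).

A = [[2,4],[0,4]]; eigenvalues λ = 4, 2.
Eigenvectors: (2,1) for λ=4, (-1,0) for λ=2.
From the initial condition, c_1 = 3, c_2 = 1.
v(ln 3) = (3)(3^4)(1) + (1)(3^2)(0) = 243.

243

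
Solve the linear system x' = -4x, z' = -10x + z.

x(t) = -K_2e^(-4t), z(t) = K_1e^(t) - 2K_2e^(-4t)

Coefficient matrix A = [[-4, 0], [-10, 1]].
Characteristic polynomial det(A - λI) = λ^2 + 3λ - 4 = 0.
Eigenvalues λ = 1, -4.
For λ=1: (A-λI) row 1 is [-5, 0], so an eigenvector is (0, 1).
For λ=-4: (A-λI) row 2 is [-10, 5], so an eigenvector is (-1, -2).
General solution: K_1e^(t)(0,1) + K_2e^(-4t)(-1,-2).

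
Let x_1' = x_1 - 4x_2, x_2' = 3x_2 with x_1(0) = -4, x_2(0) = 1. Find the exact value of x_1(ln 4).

A = [[1,-4],[0,3]]; eigenvalues λ = 1, 3.
Eigenvectors: (1,0) for λ=1, (2,-1) for λ=3.
From the initial condition, c_1 = -2, c_2 = -1.
x_1(ln 4) = (-2)(4^1)(1) + (-1)(4^3)(2) = -136.

-136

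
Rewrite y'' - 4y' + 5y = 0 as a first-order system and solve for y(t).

Let x_1 = y, x_2 = y'. Then x_1' = x_2 and x_2' = -5x_1 + 4x_2.
A = [[0,1],[-5,4]]; det(A-λI) = λ^2 - 4λ + 5.
Eigenvalues λ = 2 ± i.

y(t) = c_1e^(2t)cos(t) + c_2e^(2t)sin(t)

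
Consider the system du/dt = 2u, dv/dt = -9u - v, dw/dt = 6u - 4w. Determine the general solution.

u(t) = c_2e^(2t), v(t) = c_1e^(-t) - 3c_2e^(2t), w(t) = c_2e^(2t) + c_3e^(-4t)

Coefficient matrix A = [[2, 0, 0], [-9, -1, 0], [6, 0, -4]].
det(A - λI) = 0 gives eigenvalues λ = -1, 2, -4.
For λ=-1: eigenvector (0,1,0).
For λ=2: eigenvector (1,-3,1).
For λ=-4: eigenvector (0,0,1).
General solution: c_1e^(-t)(0,1,0) + c_2e^(2t)(1,-3,1) + c_3e^(-4t)(0,0,1).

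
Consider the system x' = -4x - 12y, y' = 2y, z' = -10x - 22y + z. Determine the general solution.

Coefficient matrix A = [[-4, -12, 0], [0, 2, 0], [-10, -22, 1]].
det(A - λI) = 0 gives eigenvalues λ = -4, 1, 2.
For λ=-4: eigenvector (1,0,2).
For λ=1: eigenvector (0,0,1).
For λ=2: eigenvector (-2,1,-2).
General solution: c_1e^(-4t)(1,0,2) + c_2e^(t)(0,0,1) + c_3e^(2t)(-2,1,-2).

x(t) = c_1e^(-4t) - 2c_3e^(2t), y(t) = c_3e^(2t), z(t) = 2c_1e^(-4t) + c_2e^(t) - 2c_3e^(2t)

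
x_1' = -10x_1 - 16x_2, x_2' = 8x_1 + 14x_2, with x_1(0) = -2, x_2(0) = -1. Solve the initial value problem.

x_1(t) = 4e^(6t) - 6e^(-2t), x_2(t) = -4e^(6t) + 3e^(-2t)

Coefficient matrix A = [[-10, -16], [8, 14]].
Characteristic polynomial det(A - λI) = λ^2 - 4λ - 12 = 0.
Eigenvalues λ = 6, -2.
For λ=6: (A-λI) row 1 is [-16, -16], so an eigenvector is (1, -1).
For λ=-2: (A-λI) row 1 is [-8, -16], so an eigenvector is (-2, 1).
General solution: c_1e^(6t)(1,-1) + c_2e^(-2t)(-2,1).
Applying x_1(0)=-2, x_2(0)=-1 gives c_1=4, c_2=3.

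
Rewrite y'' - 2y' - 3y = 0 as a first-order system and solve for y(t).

y(t) = c_1e^(-t) + c_2e^(3t)

Let x_1 = y, x_2 = y'. Then x_1' = x_2 and x_2' = 3x_1 + 2x_2.
A = [[0,1],[3,2]]; det(A-λI) = λ^2 - 2λ - 3.
Eigenvalues λ = -1, 3 with eigenvectors (1,-1), (1,3).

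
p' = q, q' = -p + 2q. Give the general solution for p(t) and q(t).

Coefficient matrix A = [[0, 1], [-1, 2]].
Characteristic polynomial det(A - λI) = λ^2 - 2λ + 1 = 0.
Single eigenvalue λ = 1 with algebraic multiplicity 2.
Eigenvector v = (1,1); generalized eigenvector w with (A-λI)w=v is (1,2).
General solution: e^(t)[K_1·v + K_2·(t·v + w)].

p(t) = K_1e^(t) + K_2te^(t) + K_2e^(t), q(t) = K_1e^(t) + K_2te^(t) + 2K_2e^(t)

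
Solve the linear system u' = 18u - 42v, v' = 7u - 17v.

u(t) = -3K_1e^(4t) + 2K_2e^(-3t), v(t) = -K_1e^(4t) + K_2e^(-3t)

Coefficient matrix A = [[18, -42], [7, -17]].
Characteristic polynomial det(A - λI) = λ^2 - λ - 12 = 0.
Eigenvalues λ = 4, -3.
For λ=4: (A-λI) row 1 is [14, -42], so an eigenvector is (-3, -1).
For λ=-3: (A-λI) row 1 is [21, -42], so an eigenvector is (2, 1).
General solution: K_1e^(4t)(-3,-1) + K_2e^(-3t)(2,1).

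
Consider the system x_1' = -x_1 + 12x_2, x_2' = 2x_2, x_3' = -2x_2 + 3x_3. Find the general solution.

x_1(t) = c_1e^(-t) + 4c_2e^(2t), x_2(t) = c_2e^(2t), x_3(t) = 2c_2e^(2t) + c_3e^(3t)

Coefficient matrix A = [[-1, 12, 0], [0, 2, 0], [0, -2, 3]].
det(A - λI) = 0 gives eigenvalues λ = -1, 2, 3.
For λ=-1: eigenvector (1,0,0).
For λ=2: eigenvector (4,1,2).
For λ=3: eigenvector (0,0,1).
General solution: c_1e^(-t)(1,0,0) + c_2e^(2t)(4,1,2) + c_3e^(3t)(0,0,1).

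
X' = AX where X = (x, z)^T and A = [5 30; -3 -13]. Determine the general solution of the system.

x(t) = 3K_1e^(-4t)sin(3t) + K_1e^(-4t)cos(3t) + K_2e^(-4t)sin(3t) - 3K_2e^(-4t)cos(3t), z(t) = -K_1e^(-4t)sin(3t) + K_2e^(-4t)cos(3t)

Coefficient matrix A = [[5, 30], [-3, -13]].
Characteristic polynomial det(A - λI) = λ^2 + 8λ + 25 = 0.
Eigenvalues λ = -4 ± 3i (complex conjugate pair).
For λ=-4+3i: an eigenvector is (1,0) - i(3,-1) = (1 - 3i, 0 + i).
A real fundamental pair from Re and Im of e^((-4+3i)t)v: X_1 = e^(-4t)(cos(3t)·(1,0) + sin(3t)·(3,-1)), X_2 = e^(-4t)(sin(3t)·(1,0) - cos(3t)·(3,-1)).
General solution: K_1X_1 + K_2X_2.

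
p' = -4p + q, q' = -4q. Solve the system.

Coefficient matrix A = [[-4, 1], [0, -4]].
Characteristic polynomial det(A - λI) = λ^2 + 8λ + 16 = 0.
Single eigenvalue λ = -4 with algebraic multiplicity 2.
Eigenvector v = (-1,0); generalized eigenvector w with (A-λI)w=v is (-3,-1).
General solution: e^(-4t)[C_1·v + C_2·(t·v + w)].

p(t) = -C_1e^(-4t) - C_2te^(-4t) - 3C_2e^(-4t), q(t) = -C_2e^(-4t)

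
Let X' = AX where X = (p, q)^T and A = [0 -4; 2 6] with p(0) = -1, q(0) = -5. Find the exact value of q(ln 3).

-837

A = [[0,-4],[2,6]]; eigenvalues λ = 2, 4.
Eigenvectors: (2,-1) for λ=2, (-1,1) for λ=4.
From the initial condition, c_1 = -6, c_2 = -11.
q(ln 3) = (-6)(3^2)(-1) + (-11)(3^4)(1) = -837.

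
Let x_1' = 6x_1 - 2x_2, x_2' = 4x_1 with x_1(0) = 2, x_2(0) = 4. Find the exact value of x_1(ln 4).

A = [[6,-2],[4,0]]; eigenvalues λ = 4, 2.
Eigenvectors: (1,1) for λ=4, (1,2) for λ=2.
From the initial condition, c_1 = 0, c_2 = 2.
x_1(ln 4) = (0)(4^4)(1) + (2)(4^2)(1) = 32.

32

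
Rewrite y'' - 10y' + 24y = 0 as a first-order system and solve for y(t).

y(t) = c_1e^(4t) + c_2e^(6t)

Let x_1 = y, x_2 = y'. Then x_1' = x_2 and x_2' = -24x_1 + 10x_2.
A = [[0,1],[-24,10]]; det(A-λI) = λ^2 - 10λ + 24.
Eigenvalues λ = 4, 6 with eigenvectors (1,4), (1,6).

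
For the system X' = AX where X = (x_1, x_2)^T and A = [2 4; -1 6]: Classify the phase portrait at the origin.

unstable improper node

A = [[2,4],[-1,6]]; det(A-λI) = λ^2 - 8λ + 16.
repeated λ = 4 with a single eigenvector.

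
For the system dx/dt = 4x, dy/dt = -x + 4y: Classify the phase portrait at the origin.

unstable improper node

A = [[4,0],[-1,4]]; det(A-λI) = λ^2 - 8λ + 16.
repeated λ = 4 with a single eigenvector.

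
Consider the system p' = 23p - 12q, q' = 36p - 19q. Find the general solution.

p(t) = K_1e^(-t) + 2K_2e^(5t), q(t) = 2K_1e^(-t) + 3K_2e^(5t)

Coefficient matrix A = [[23, -12], [36, -19]].
Characteristic polynomial det(A - λI) = λ^2 - 4λ - 5 = 0.
Eigenvalues λ = -1, 5.
For λ=-1: (A-λI) row 1 is [24, -12], so an eigenvector is (1, 2).
For λ=5: (A-λI) row 1 is [18, -12], so an eigenvector is (2, 3).
General solution: K_1e^(-t)(1,2) + K_2e^(5t)(2,3).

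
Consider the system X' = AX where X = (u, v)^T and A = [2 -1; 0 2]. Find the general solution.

u(t) = c_1e^(2t) + c_2te^(2t) - 3c_2e^(2t), v(t) = -c_2e^(2t)

Coefficient matrix A = [[2, -1], [0, 2]].
Characteristic polynomial det(A - λI) = λ^2 - 4λ + 4 = 0.
Single eigenvalue λ = 2 with algebraic multiplicity 2.
Eigenvector v = (1,0); generalized eigenvector w with (A-λI)w=v is (-3,-1).
General solution: e^(2t)[c_1·v + c_2·(t·v + w)].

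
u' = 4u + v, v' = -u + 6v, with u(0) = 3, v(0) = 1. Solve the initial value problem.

u(t) = -2te^(5t) + 3e^(5t), v(t) = -2te^(5t) + e^(5t)

Coefficient matrix A = [[4, 1], [-1, 6]].
Characteristic polynomial det(A - λI) = λ^2 - 10λ + 25 = 0.
Single eigenvalue λ = 5 with algebraic multiplicity 2.
Eigenvector v = (1,1); generalized eigenvector w with (A-λI)w=v is (-3,-2).
General solution: e^(5t)[C_1·v + C_2·(t·v + w)].
Applying u(0)=3, v(0)=1 gives C_1=-3, C_2=-2.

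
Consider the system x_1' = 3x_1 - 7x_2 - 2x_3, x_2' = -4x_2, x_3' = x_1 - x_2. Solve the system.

Coefficient matrix A = [[3, -7, -2], [0, -4, 0], [1, -1, 0]].
det(A - λI) = 0 gives eigenvalues λ = 2, -4, 1.
For λ=2: eigenvector (2,0,1).
For λ=-4: eigenvector (1,1,0).
For λ=1: eigenvector (1,0,1).
General solution: C_1e^(2t)(2,0,1) + C_2e^(-4t)(1,1,0) + C_3e^(t)(1,0,1).

x_1(t) = 2C_1e^(2t) + C_2e^(-4t) + C_3e^(t), x_2(t) = C_2e^(-4t), x_3(t) = C_1e^(2t) + C_3e^(t)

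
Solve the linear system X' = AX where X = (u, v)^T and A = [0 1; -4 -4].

u(t) = -c_1e^(-2t) - c_2te^(-2t) - c_2e^(-2t), v(t) = 2c_1e^(-2t) + 2c_2te^(-2t) + c_2e^(-2t)

Coefficient matrix A = [[0, 1], [-4, -4]].
Characteristic polynomial det(A - λI) = λ^2 + 4λ + 4 = 0.
Single eigenvalue λ = -2 with algebraic multiplicity 2.
Eigenvector v = (-1,2); generalized eigenvector w with (A-λI)w=v is (-1,1).
General solution: e^(-2t)[c_1·v + c_2·(t·v + w)].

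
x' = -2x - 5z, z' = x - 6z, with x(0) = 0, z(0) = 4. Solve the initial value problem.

x(t) = -20e^(-4t)sin(t), z(t) = -8e^(-4t)sin(t) + 4e^(-4t)cos(t)

Coefficient matrix A = [[-2, -5], [1, -6]].
Characteristic polynomial det(A - λI) = λ^2 + 8λ + 17 = 0.
Eigenvalues λ = -4 ± i (complex conjugate pair).
For λ=-4+i: an eigenvector is (2,1) - i(-1,0) = (2 + i, 1).
A real fundamental pair from Re and Im of e^((-4+i)t)v: X_1 = e^(-4t)(cos(t)·(2,1) + sin(t)·(-1,0)), X_2 = e^(-4t)(sin(t)·(2,1) - cos(t)·(-1,0)).
General solution: K_1X_1 + K_2X_2.
Applying x(0)=0, z(0)=4 gives K_1=4, K_2=-8.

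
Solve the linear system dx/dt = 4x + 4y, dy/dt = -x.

Coefficient matrix A = [[4, 4], [-1, 0]].
Characteristic polynomial det(A - λI) = λ^2 - 4λ + 4 = 0.
Single eigenvalue λ = 2 with algebraic multiplicity 2.
Eigenvector v = (2,-1); generalized eigenvector w with (A-λI)w=v is (-3,2).
General solution: e^(2t)[C_1·v + C_2·(t·v + w)].

x(t) = 2C_1e^(2t) + 2C_2te^(2t) - 3C_2e^(2t), y(t) = -C_1e^(2t) - C_2te^(2t) + 2C_2e^(2t)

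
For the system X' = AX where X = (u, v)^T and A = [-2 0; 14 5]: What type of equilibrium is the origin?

saddle

A = [[-2,0],[14,5]]; det(A-λI) = λ^2 - 3λ - 10.
λ = -2, 5: opposite signs.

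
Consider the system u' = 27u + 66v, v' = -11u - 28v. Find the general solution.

u(t) = -3c_1e^(5t) + 2c_2e^(-6t), v(t) = c_1e^(5t) - c_2e^(-6t)

Coefficient matrix A = [[27, 66], [-11, -28]].
Characteristic polynomial det(A - λI) = λ^2 + λ - 30 = 0.
Eigenvalues λ = 5, -6.
For λ=5: (A-λI) row 1 is [22, 66], so an eigenvector is (-3, 1).
For λ=-6: (A-λI) row 1 is [33, 66], so an eigenvector is (2, -1).
General solution: c_1e^(5t)(-3,1) + c_2e^(-6t)(2,-1).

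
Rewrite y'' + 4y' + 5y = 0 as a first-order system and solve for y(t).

y(t) = c_1e^(-2t)cos(t) + c_2e^(-2t)sin(t)

Let x_1 = y, x_2 = y'. Then x_1' = x_2 and x_2' = -5x_1 - 4x_2.
A = [[0,1],[-5,-4]]; det(A-λI) = λ^2 + 4λ + 5.
Eigenvalues λ = -2 ± i.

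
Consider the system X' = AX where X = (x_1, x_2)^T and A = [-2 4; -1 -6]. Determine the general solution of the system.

x_1(t) = 2c_1e^(-4t) + 2c_2te^(-4t) + 3c_2e^(-4t), x_2(t) = -c_1e^(-4t) - c_2te^(-4t) - c_2e^(-4t)

Coefficient matrix A = [[-2, 4], [-1, -6]].
Characteristic polynomial det(A - λI) = λ^2 + 8λ + 16 = 0.
Single eigenvalue λ = -4 with algebraic multiplicity 2.
Eigenvector v = (2,-1); generalized eigenvector w with (A-λI)w=v is (3,-1).
General solution: e^(-4t)[c_1·v + c_2·(t·v + w)].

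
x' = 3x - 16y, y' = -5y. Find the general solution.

x(t) = -K_1e^(3t) - 2K_2e^(-5t), y(t) = -K_2e^(-5t)

Coefficient matrix A = [[3, -16], [0, -5]].
Characteristic polynomial det(A - λI) = λ^2 + 2λ - 15 = 0.
Eigenvalues λ = 3, -5.
For λ=3: (A-λI) row 1 is [0, -16], so an eigenvector is (-1, 0).
For λ=-5: (A-λI) row 1 is [8, -16], so an eigenvector is (-2, -1).
General solution: K_1e^(3t)(-1,0) + K_2e^(-5t)(-2,-1).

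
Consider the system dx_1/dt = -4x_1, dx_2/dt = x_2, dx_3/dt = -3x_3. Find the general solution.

Coefficient matrix A = [[-4, 0, 0], [0, 1, 0], [0, 0, -3]].
det(A - λI) = 0 gives eigenvalues λ = -4, -3, 1.
For λ=-4: eigenvector (1,0,0).
For λ=-3: eigenvector (0,0,1).
For λ=1: eigenvector (0,-1,0).
General solution: c_1e^(-4t)(1,0,0) + c_2e^(-3t)(0,0,1) + c_3e^(t)(0,-1,0).

x_1(t) = c_1e^(-4t), x_2(t) = -c_3e^(t), x_3(t) = c_2e^(-3t)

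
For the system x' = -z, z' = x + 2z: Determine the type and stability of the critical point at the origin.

A = [[0,-1],[1,2]]; det(A-λI) = λ^2 - 2λ + 1.
repeated λ = 1 with a single eigenvector.

unstable improper node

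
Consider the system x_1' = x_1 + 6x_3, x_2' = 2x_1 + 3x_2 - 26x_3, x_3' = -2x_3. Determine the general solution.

x_1(t) = c_1e^(t) - 2c_3e^(-2t), x_2(t) = -c_1e^(t) + c_2e^(3t) + 6c_3e^(-2t), x_3(t) = c_3e^(-2t)

Coefficient matrix A = [[1, 0, 6], [2, 3, -26], [0, 0, -2]].
det(A - λI) = 0 gives eigenvalues λ = 1, 3, -2.
For λ=1: eigenvector (1,-1,0).
For λ=3: eigenvector (0,1,0).
For λ=-2: eigenvector (-2,6,1).
General solution: c_1e^(t)(1,-1,0) + c_2e^(3t)(0,1,0) + c_3e^(-2t)(-2,6,1).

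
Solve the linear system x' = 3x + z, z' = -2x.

Coefficient matrix A = [[3, 1], [-2, 0]].
Characteristic polynomial det(A - λI) = λ^2 - 3λ + 2 = 0.
Eigenvalues λ = 2, 1.
For λ=2: (A-λI) row 1 is [1, 1], so an eigenvector is (-1, 1).
For λ=1: (A-λI) row 1 is [2, 1], so an eigenvector is (-1, 2).
General solution: c_1e^(2t)(-1,1) + c_2e^(t)(-1,2).

x(t) = -c_1e^(2t) - c_2e^(t), z(t) = c_1e^(2t) + 2c_2e^(t)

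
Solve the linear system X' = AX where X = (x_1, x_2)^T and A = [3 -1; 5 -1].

Coefficient matrix A = [[3, -1], [5, -1]].
Characteristic polynomial det(A - λI) = λ^2 - 2λ + 2 = 0.
Eigenvalues λ = 1 ± i (complex conjugate pair).
For λ=1+i: an eigenvector is (0,1) - i(-1,-2) = (0 + i, 1 + 2i).
A real fundamental pair from Re and Im of e^((1+i)t)v: X_1 = e^(t)(cos(t)·(0,1) + sin(t)·(-1,-2)), X_2 = e^(t)(sin(t)·(0,1) - cos(t)·(-1,-2)).
General solution: K_1X_1 + K_2X_2.

x_1(t) = -K_1e^(t)sin(t) + K_2e^(t)cos(t), x_2(t) = -2K_1e^(t)sin(t) + K_1e^(t)cos(t) + K_2e^(t)sin(t) + 2K_2e^(t)cos(t)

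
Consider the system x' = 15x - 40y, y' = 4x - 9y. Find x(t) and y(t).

Coefficient matrix A = [[15, -40], [4, -9]].
Characteristic polynomial det(A - λI) = λ^2 - 6λ + 25 = 0.
Eigenvalues λ = 3 ± 4i (complex conjugate pair).
For λ=3+4i: an eigenvector is (3,1) - i(-1,0) = (3 + i, 1).
A real fundamental pair from Re and Im of e^((3+4i)t)v: X_1 = e^(3t)(cos(4t)·(3,1) + sin(4t)·(-1,0)), X_2 = e^(3t)(sin(4t)·(3,1) - cos(4t)·(-1,0)).
General solution: C_1X_1 + C_2X_2.

x(t) = -C_1e^(3t)sin(4t) + 3C_1e^(3t)cos(4t) + 3C_2e^(3t)sin(4t) + C_2e^(3t)cos(4t), y(t) = C_1e^(3t)cos(4t) + C_2e^(3t)sin(4t)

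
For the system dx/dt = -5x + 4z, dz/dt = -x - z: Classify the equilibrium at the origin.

stable improper node

A = [[-5,4],[-1,-1]]; det(A-λI) = λ^2 + 6λ + 9.
repeated λ = -3 with a single eigenvector.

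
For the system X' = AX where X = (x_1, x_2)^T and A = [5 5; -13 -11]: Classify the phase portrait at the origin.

A = [[5,5],[-13,-11]]; det(A-λI) = λ^2 + 6λ + 10.
λ = -3 ± i: negative real part.

stable spiral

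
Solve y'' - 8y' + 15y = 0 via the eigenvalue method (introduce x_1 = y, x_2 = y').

y(t) = c_1e^(3t) + c_2e^(5t)

Let x_1 = y, x_2 = y'. Then x_1' = x_2 and x_2' = -15x_1 + 8x_2.
A = [[0,1],[-15,8]]; det(A-λI) = λ^2 - 8λ + 15.
Eigenvalues λ = 3, 5 with eigenvectors (1,3), (1,5).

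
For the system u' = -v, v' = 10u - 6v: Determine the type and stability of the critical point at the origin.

A = [[0,-1],[10,-6]]; det(A-λI) = λ^2 + 6λ + 10.
λ = -3 ± i: negative real part.

stable spiral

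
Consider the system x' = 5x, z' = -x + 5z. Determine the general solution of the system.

x(t) = -c_2e^(5t), z(t) = c_1e^(5t) + c_2te^(5t)

Coefficient matrix A = [[5, 0], [-1, 5]].
Characteristic polynomial det(A - λI) = λ^2 - 10λ + 25 = 0.
Single eigenvalue λ = 5 with algebraic multiplicity 2.
Eigenvector v = (0,1); generalized eigenvector w with (A-λI)w=v is (-1,0).
General solution: e^(5t)[c_1·v + c_2·(t·v + w)].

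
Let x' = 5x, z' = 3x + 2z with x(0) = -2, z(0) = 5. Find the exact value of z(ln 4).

A = [[5,0],[3,2]]; eigenvalues λ = 2, 5.
Eigenvectors: (0,-1) for λ=2, (1,1) for λ=5.
From the initial condition, c_1 = -7, c_2 = -2.
z(ln 4) = (-7)(4^2)(-1) + (-2)(4^5)(1) = -1936.

-1936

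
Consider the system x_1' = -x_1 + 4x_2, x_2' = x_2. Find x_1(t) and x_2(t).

x_1(t) = 2K_1e^(t) - K_2e^(-t), x_2(t) = K_1e^(t)

Coefficient matrix A = [[-1, 4], [0, 1]].
Characteristic polynomial det(A - λI) = λ^2 - 1 = 0.
Eigenvalues λ = 1, -1.
For λ=1: (A-λI) row 1 is [-2, 4], so an eigenvector is (2, 1).
For λ=-1: (A-λI) row 1 is [0, 4], so an eigenvector is (-1, 0).
General solution: K_1e^(t)(2,1) + K_2e^(-t)(-1,0).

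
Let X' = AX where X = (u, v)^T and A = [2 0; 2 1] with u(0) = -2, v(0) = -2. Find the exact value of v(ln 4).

A = [[2,0],[2,1]]; eigenvalues λ = 2, 1.
Eigenvectors: (-1,-2) for λ=2, (0,1) for λ=1.
From the initial condition, c_1 = 2, c_2 = 2.
v(ln 4) = (2)(4^2)(-2) + (2)(4^1)(1) = -56.

-56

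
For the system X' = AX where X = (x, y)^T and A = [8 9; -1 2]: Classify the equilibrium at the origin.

A = [[8,9],[-1,2]]; det(A-λI) = λ^2 - 10λ + 25.
repeated λ = 5 with a single eigenvector.

unstable improper node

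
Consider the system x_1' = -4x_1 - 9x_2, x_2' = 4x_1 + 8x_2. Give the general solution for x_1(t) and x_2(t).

Coefficient matrix A = [[-4, -9], [4, 8]].
Characteristic polynomial det(A - λI) = λ^2 - 4λ + 4 = 0.
Single eigenvalue λ = 2 with algebraic multiplicity 2.
Eigenvector v = (-3,2); generalized eigenvector w with (A-λI)w=v is (-1,1).
General solution: e^(2t)[C_1·v + C_2·(t·v + w)].

x_1(t) = -3C_1e^(2t) - 3C_2te^(2t) - C_2e^(2t), x_2(t) = 2C_1e^(2t) + 2C_2te^(2t) + C_2e^(2t)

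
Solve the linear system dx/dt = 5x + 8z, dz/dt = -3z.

x(t) = K_1e^(-3t) + K_2e^(5t), z(t) = -K_1e^(-3t)

Coefficient matrix A = [[5, 8], [0, -3]].
Characteristic polynomial det(A - λI) = λ^2 - 2λ - 15 = 0.
Eigenvalues λ = -3, 5.
For λ=-3: (A-λI) row 1 is [8, 8], so an eigenvector is (1, -1).
For λ=5: (A-λI) row 1 is [0, 8], so an eigenvector is (1, 0).
General solution: K_1e^(-3t)(1,-1) + K_2e^(5t)(1,0).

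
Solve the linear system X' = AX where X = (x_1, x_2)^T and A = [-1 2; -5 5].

x_1(t) = c_1e^(2t)sin(t) - c_1e^(2t)cos(t) - c_2e^(2t)sin(t) - c_2e^(2t)cos(t), x_2(t) = 2c_1e^(2t)sin(t) - c_1e^(2t)cos(t) - c_2e^(2t)sin(t) - 2c_2e^(2t)cos(t)

Coefficient matrix A = [[-1, 2], [-5, 5]].
Characteristic polynomial det(A - λI) = λ^2 - 4λ + 5 = 0.
Eigenvalues λ = 2 ± i (complex conjugate pair).
For λ=2+i: an eigenvector is (-1,-1) - i(1,2) = (-1 - i, -1 - 2i).
A real fundamental pair from Re and Im of e^((2+i)t)v: X_1 = e^(2t)(cos(t)·(-1,-1) + sin(t)·(1,2)), X_2 = e^(2t)(sin(t)·(-1,-1) - cos(t)·(1,2)).
General solution: c_1X_1 + c_2X_2.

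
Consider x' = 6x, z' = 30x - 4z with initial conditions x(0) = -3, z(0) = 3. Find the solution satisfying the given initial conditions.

x(t) = -3e^(6t), z(t) = -9e^(6t) + 12e^(-4t)

Coefficient matrix A = [[6, 0], [30, -4]].
Characteristic polynomial det(A - λI) = λ^2 - 2λ - 24 = 0.
Eigenvalues λ = -4, 6.
For λ=-4: (A-λI) row 1 is [10, 0], so an eigenvector is (0, 1).
For λ=6: (A-λI) row 2 is [30, -10], so an eigenvector is (-1, -3).
General solution: K_1e^(-4t)(0,1) + K_2e^(6t)(-1,-3).
Applying x(0)=-3, z(0)=3 gives K_1=12, K_2=3.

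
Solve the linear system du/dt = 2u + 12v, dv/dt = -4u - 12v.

u(t) = 2K_1e^(-4t) + 3K_2e^(-6t), v(t) = -K_1e^(-4t) - 2K_2e^(-6t)

Coefficient matrix A = [[2, 12], [-4, -12]].
Characteristic polynomial det(A - λI) = λ^2 + 10λ + 24 = 0.
Eigenvalues λ = -4, -6.
For λ=-4: (A-λI) row 1 is [6, 12], so an eigenvector is (2, -1).
For λ=-6: (A-λI) row 1 is [8, 12], so an eigenvector is (3, -2).
General solution: K_1e^(-4t)(2,-1) + K_2e^(-6t)(3,-2).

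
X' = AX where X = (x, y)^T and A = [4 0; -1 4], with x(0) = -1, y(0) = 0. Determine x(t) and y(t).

Coefficient matrix A = [[4, 0], [-1, 4]].
Characteristic polynomial det(A - λI) = λ^2 - 8λ + 16 = 0.
Single eigenvalue λ = 4 with algebraic multiplicity 2.
Eigenvector v = (0,-1); generalized eigenvector w with (A-λI)w=v is (1,1).
General solution: e^(4t)[K_1·v + K_2·(t·v + w)].
Applying x(0)=-1, y(0)=0 gives K_1=-1, K_2=-1.

x(t) = -e^(4t), y(t) = te^(4t)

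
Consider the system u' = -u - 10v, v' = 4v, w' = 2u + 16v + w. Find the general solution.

Coefficient matrix A = [[-1, -10, 0], [0, 4, 0], [2, 16, 1]].
det(A - λI) = 0 gives eigenvalues λ = 1, 4, -1.
For λ=1: eigenvector (0,0,1).
For λ=4: eigenvector (-2,1,4).
For λ=-1: eigenvector (1,0,-1).
General solution: C_1e^(t)(0,0,1) + C_2e^(4t)(-2,1,4) + C_3e^(-t)(1,0,-1).

u(t) = -2C_2e^(4t) + C_3e^(-t), v(t) = C_2e^(4t), w(t) = C_1e^(t) + 4C_2e^(4t) - C_3e^(-t)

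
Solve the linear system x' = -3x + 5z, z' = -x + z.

Coefficient matrix A = [[-3, 5], [-1, 1]].
Characteristic polynomial det(A - λI) = λ^2 + 2λ + 2 = 0.
Eigenvalues λ = -1 ± i (complex conjugate pair).
For λ=-1+i: an eigenvector is (-2,-1) - i(-1,0) = (-2 + i, -1).
A real fundamental pair from Re and Im of e^((-1+i)t)v: X_1 = e^(-t)(cos(t)·(-2,-1) + sin(t)·(-1,0)), X_2 = e^(-t)(sin(t)·(-2,-1) - cos(t)·(-1,0)).
General solution: c_1X_1 + c_2X_2.

x(t) = -c_1e^(-t)sin(t) - 2c_1e^(-t)cos(t) - 2c_2e^(-t)sin(t) + c_2e^(-t)cos(t), z(t) = -c_1e^(-t)cos(t) - c_2e^(-t)sin(t)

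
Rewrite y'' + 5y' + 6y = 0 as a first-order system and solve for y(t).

y(t) = K_1e^(-2t) + K_2e^(-3t)

Let x_1 = y, x_2 = y'. Then x_1' = x_2 and x_2' = -6x_1 - 5x_2.
A = [[0,1],[-6,-5]]; det(A-λI) = λ^2 + 5λ + 6.
Eigenvalues λ = -2, -3 with eigenvectors (1,-2), (1,-3).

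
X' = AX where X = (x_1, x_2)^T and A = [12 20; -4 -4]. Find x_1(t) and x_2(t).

Coefficient matrix A = [[12, 20], [-4, -4]].
Characteristic polynomial det(A - λI) = λ^2 - 8λ + 32 = 0.
Eigenvalues λ = 4 ± 4i (complex conjugate pair).
For λ=4+4i: an eigenvector is (-1,0) - i(-2,1) = (-1 + 2i, 0 - i).
A real fundamental pair from Re and Im of e^((4+4i)t)v: X_1 = e^(4t)(cos(4t)·(-1,0) + sin(4t)·(-2,1)), X_2 = e^(4t)(sin(4t)·(-1,0) - cos(4t)·(-2,1)).
General solution: c_1X_1 + c_2X_2.

x_1(t) = -2c_1e^(4t)sin(4t) - c_1e^(4t)cos(4t) - c_2e^(4t)sin(4t) + 2c_2e^(4t)cos(4t), x_2(t) = c_1e^(4t)sin(4t) - c_2e^(4t)cos(4t)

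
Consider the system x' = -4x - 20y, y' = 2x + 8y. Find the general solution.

Coefficient matrix A = [[-4, -20], [2, 8]].
Characteristic polynomial det(A - λI) = λ^2 - 4λ + 8 = 0.
Eigenvalues λ = 2 ± 2i (complex conjugate pair).
For λ=2+2i: an eigenvector is (3,-1) - i(1,0) = (3 - i, -1).
A real fundamental pair from Re and Im of e^((2+2i)t)v: X_1 = e^(2t)(cos(2t)·(3,-1) + sin(2t)·(1,0)), X_2 = e^(2t)(sin(2t)·(3,-1) - cos(2t)·(1,0)).
General solution: K_1X_1 + K_2X_2.

x(t) = K_1e^(2t)sin(2t) + 3K_1e^(2t)cos(2t) + 3K_2e^(2t)sin(2t) - K_2e^(2t)cos(2t), y(t) = -K_1e^(2t)cos(2t) - K_2e^(2t)sin(2t)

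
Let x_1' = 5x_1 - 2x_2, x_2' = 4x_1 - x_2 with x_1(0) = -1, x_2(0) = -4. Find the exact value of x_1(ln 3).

A = [[5,-2],[4,-1]]; eigenvalues λ = 3, 1.
Eigenvectors: (1,1) for λ=3, (-1,-2) for λ=1.
From the initial condition, c_1 = 2, c_2 = 3.
x_1(ln 3) = (2)(3^3)(1) + (3)(3^1)(-1) = 45.

45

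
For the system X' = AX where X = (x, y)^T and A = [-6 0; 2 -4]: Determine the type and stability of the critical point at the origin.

A = [[-6,0],[2,-4]]; det(A-λI) = λ^2 + 10λ + 24.
λ = -4, -6: both negative.

stable node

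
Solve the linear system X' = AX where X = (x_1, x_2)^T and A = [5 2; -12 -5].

x_1(t) = -C_1e^(t) - C_2e^(-t), x_2(t) = 2C_1e^(t) + 3C_2e^(-t)

Coefficient matrix A = [[5, 2], [-12, -5]].
Characteristic polynomial det(A - λI) = λ^2 - 1 = 0.
Eigenvalues λ = 1, -1.
For λ=1: (A-λI) row 1 is [4, 2], so an eigenvector is (-1, 2).
For λ=-1: (A-λI) row 1 is [6, 2], so an eigenvector is (-1, 3).
General solution: C_1e^(t)(-1,2) + C_2e^(-t)(-1,3).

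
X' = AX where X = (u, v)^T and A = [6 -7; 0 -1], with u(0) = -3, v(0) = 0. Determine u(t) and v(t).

u(t) = -3e^(6t), v(t) = 0

Coefficient matrix A = [[6, -7], [0, -1]].
Characteristic polynomial det(A - λI) = λ^2 - 5λ - 6 = 0.
Eigenvalues λ = -1, 6.
For λ=-1: (A-λI) row 1 is [7, -7], so an eigenvector is (1, 1).
For λ=6: (A-λI) row 1 is [0, -7], so an eigenvector is (-1, 0).
General solution: C_1e^(-t)(1,1) + C_2e^(6t)(-1,0).
Applying u(0)=-3, v(0)=0 gives C_1=0, C_2=3.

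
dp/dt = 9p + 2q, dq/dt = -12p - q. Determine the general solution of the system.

p(t) = K_1e^(3t) + K_2e^(5t), q(t) = -3K_1e^(3t) - 2K_2e^(5t)

Coefficient matrix A = [[9, 2], [-12, -1]].
Characteristic polynomial det(A - λI) = λ^2 - 8λ + 15 = 0.
Eigenvalues λ = 3, 5.
For λ=3: (A-λI) row 1 is [6, 2], so an eigenvector is (1, -3).
For λ=5: (A-λI) row 1 is [4, 2], so an eigenvector is (1, -2).
General solution: K_1e^(3t)(1,-3) + K_2e^(5t)(1,-2).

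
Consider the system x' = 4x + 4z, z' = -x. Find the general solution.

Coefficient matrix A = [[4, 4], [-1, 0]].
Characteristic polynomial det(A - λI) = λ^2 - 4λ + 4 = 0.
Single eigenvalue λ = 2 with algebraic multiplicity 2.
Eigenvector v = (-2,1); generalized eigenvector w with (A-λI)w=v is (3,-2).
General solution: e^(2t)[C_1·v + C_2·(t·v + w)].

x(t) = -2C_1e^(2t) - 2C_2te^(2t) + 3C_2e^(2t), z(t) = C_1e^(2t) + C_2te^(2t) - 2C_2e^(2t)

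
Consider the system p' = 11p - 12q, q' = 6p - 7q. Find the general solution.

p(t) = -2c_1e^(5t) + c_2e^(-t), q(t) = -c_1e^(5t) + c_2e^(-t)

Coefficient matrix A = [[11, -12], [6, -7]].
Characteristic polynomial det(A - λI) = λ^2 - 4λ - 5 = 0.
Eigenvalues λ = 5, -1.
For λ=5: (A-λI) row 1 is [6, -12], so an eigenvector is (-2, -1).
For λ=-1: (A-λI) row 1 is [12, -12], so an eigenvector is (1, 1).
General solution: c_1e^(5t)(-2,-1) + c_2e^(-t)(1,1).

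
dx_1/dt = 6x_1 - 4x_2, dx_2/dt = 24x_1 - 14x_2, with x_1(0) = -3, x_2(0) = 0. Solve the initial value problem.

x_1(t) = -9e^(-2t) + 6e^(-6t), x_2(t) = -18e^(-2t) + 18e^(-6t)

Coefficient matrix A = [[6, -4], [24, -14]].
Characteristic polynomial det(A - λI) = λ^2 + 8λ + 12 = 0.
Eigenvalues λ = -2, -6.
For λ=-2: (A-λI) row 1 is [8, -4], so an eigenvector is (1, 2).
For λ=-6: (A-λI) row 1 is [12, -4], so an eigenvector is (1, 3).
General solution: c_1e^(-2t)(1,2) + c_2e^(-6t)(1,3).
Applying x_1(0)=-3, x_2(0)=0 gives c_1=-9, c_2=6.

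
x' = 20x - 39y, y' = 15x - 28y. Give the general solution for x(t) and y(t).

Coefficient matrix A = [[20, -39], [15, -28]].
Characteristic polynomial det(A - λI) = λ^2 + 8λ + 25 = 0.
Eigenvalues λ = -4 ± 3i (complex conjugate pair).
For λ=-4+3i: an eigenvector is (-2,-1) - i(-3,-2) = (-2 + 3i, -1 + 2i).
A real fundamental pair from Re and Im of e^((-4+3i)t)v: X_1 = e^(-4t)(cos(3t)·(-2,-1) + sin(3t)·(-3,-2)), X_2 = e^(-4t)(sin(3t)·(-2,-1) - cos(3t)·(-3,-2)).
General solution: c_1X_1 + c_2X_2.

x(t) = -3c_1e^(-4t)sin(3t) - 2c_1e^(-4t)cos(3t) - 2c_2e^(-4t)sin(3t) + 3c_2e^(-4t)cos(3t), y(t) = -2c_1e^(-4t)sin(3t) - c_1e^(-4t)cos(3t) - c_2e^(-4t)sin(3t) + 2c_2e^(-4t)cos(3t)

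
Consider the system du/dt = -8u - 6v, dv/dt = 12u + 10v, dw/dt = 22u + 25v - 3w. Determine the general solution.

Coefficient matrix A = [[-8, -6, 0], [12, 10, 0], [22, 25, -3]].
det(A - λI) = 0 gives eigenvalues λ = 4, -3, -2.
For λ=4: eigenvector (-1,2,4).
For λ=-3: eigenvector (0,0,1).
For λ=-2: eigenvector (-1,1,3).
General solution: C_1e^(4t)(-1,2,4) + C_2e^(-3t)(0,0,1) + C_3e^(-2t)(-1,1,3).

u(t) = -C_1e^(4t) - C_3e^(-2t), v(t) = 2C_1e^(4t) + C_3e^(-2t), w(t) = 4C_1e^(4t) + C_2e^(-3t) + 3C_3e^(-2t)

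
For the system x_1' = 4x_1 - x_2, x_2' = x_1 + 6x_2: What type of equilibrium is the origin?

unstable improper node

A = [[4,-1],[1,6]]; det(A-λI) = λ^2 - 10λ + 25.
repeated λ = 5 with a single eigenvector.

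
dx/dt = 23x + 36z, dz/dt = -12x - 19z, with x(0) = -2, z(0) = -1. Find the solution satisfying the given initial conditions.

Coefficient matrix A = [[23, 36], [-12, -19]].
Characteristic polynomial det(A - λI) = λ^2 - 4λ - 5 = 0.
Eigenvalues λ = -1, 5.
For λ=-1: (A-λI) row 1 is [24, 36], so an eigenvector is (-3, 2).
For λ=5: (A-λI) row 1 is [18, 36], so an eigenvector is (2, -1).
General solution: c_1e^(-t)(-3,2) + c_2e^(5t)(2,-1).
Applying x(0)=-2, z(0)=-1 gives c_1=-4, c_2=-7.

x(t) = -14e^(5t) + 12e^(-t), z(t) = 7e^(5t) - 8e^(-t)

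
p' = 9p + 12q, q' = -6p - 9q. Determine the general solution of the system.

Coefficient matrix A = [[9, 12], [-6, -9]].
Characteristic polynomial det(A - λI) = λ^2 - 9 = 0.
Eigenvalues λ = 3, -3.
For λ=3: (A-λI) row 1 is [6, 12], so an eigenvector is (-2, 1).
For λ=-3: (A-λI) row 1 is [12, 12], so an eigenvector is (-1, 1).
General solution: K_1e^(3t)(-2,1) + K_2e^(-3t)(-1,1).

p(t) = -2K_1e^(3t) - K_2e^(-3t), q(t) = K_1e^(3t) + K_2e^(-3t)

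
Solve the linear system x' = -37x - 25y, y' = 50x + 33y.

Coefficient matrix A = [[-37, -25], [50, 33]].
Characteristic polynomial det(A - λI) = λ^2 + 4λ + 29 = 0.
Eigenvalues λ = -2 ± 5i (complex conjugate pair).
For λ=-2+5i: an eigenvector is (-2,3) - i(-1,1) = (-2 + i, 3 - i).
A real fundamental pair from Re and Im of e^((-2+5i)t)v: X_1 = e^(-2t)(cos(5t)·(-2,3) + sin(5t)·(-1,1)), X_2 = e^(-2t)(sin(5t)·(-2,3) - cos(5t)·(-1,1)).
General solution: C_1X_1 + C_2X_2.

x(t) = -C_1e^(-2t)sin(5t) - 2C_1e^(-2t)cos(5t) - 2C_2e^(-2t)sin(5t) + C_2e^(-2t)cos(5t), y(t) = C_1e^(-2t)sin(5t) + 3C_1e^(-2t)cos(5t) + 3C_2e^(-2t)sin(5t) - C_2e^(-2t)cos(5t)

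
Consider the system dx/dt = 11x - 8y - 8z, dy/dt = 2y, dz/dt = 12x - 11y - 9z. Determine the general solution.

Coefficient matrix A = [[11, -8, -8], [0, 2, 0], [12, -11, -9]].
det(A - λI) = 0 gives eigenvalues λ = -1, 2, 3.
For λ=-1: eigenvector (2,0,3).
For λ=2: eigenvector (0,1,-1).
For λ=3: eigenvector (1,0,1).
General solution: K_1e^(-t)(2,0,3) + K_2e^(2t)(0,1,-1) + K_3e^(3t)(1,0,1).

x(t) = 2K_1e^(-t) + K_3e^(3t), y(t) = K_2e^(2t), z(t) = 3K_1e^(-t) - K_2e^(2t) + K_3e^(3t)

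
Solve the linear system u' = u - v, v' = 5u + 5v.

u(t) = -c_1e^(3t)cos(t) - c_2e^(3t)sin(t), v(t) = -c_1e^(3t)sin(t) + 2c_1e^(3t)cos(t) + 2c_2e^(3t)sin(t) + c_2e^(3t)cos(t)

Coefficient matrix A = [[1, -1], [5, 5]].
Characteristic polynomial det(A - λI) = λ^2 - 6λ + 10 = 0.
Eigenvalues λ = 3 ± i (complex conjugate pair).
For λ=3+i: an eigenvector is (-1,2) - i(0,-1) = (-1, 2 + i).
A real fundamental pair from Re and Im of e^((3+i)t)v: X_1 = e^(3t)(cos(t)·(-1,2) + sin(t)·(0,-1)), X_2 = e^(3t)(sin(t)·(-1,2) - cos(t)·(0,-1)).
General solution: c_1X_1 + c_2X_2.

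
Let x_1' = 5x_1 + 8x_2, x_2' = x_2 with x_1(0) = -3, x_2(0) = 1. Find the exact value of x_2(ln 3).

3

A = [[5,8],[0,1]]; eigenvalues λ = 1, 5.
Eigenvectors: (2,-1) for λ=1, (1,0) for λ=5.
From the initial condition, c_1 = -1, c_2 = -1.
x_2(ln 3) = (-1)(3^1)(-1) + (-1)(3^5)(0) = 3.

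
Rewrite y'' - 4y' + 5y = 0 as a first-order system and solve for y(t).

y(t) = K_1e^(2t)cos(t) + K_2e^(2t)sin(t)

Let x_1 = y, x_2 = y'. Then x_1' = x_2 and x_2' = -5x_1 + 4x_2.
A = [[0,1],[-5,4]]; det(A-λI) = λ^2 - 4λ + 5.
Eigenvalues λ = 2 ± i.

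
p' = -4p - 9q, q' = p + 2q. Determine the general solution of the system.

Coefficient matrix A = [[-4, -9], [1, 2]].
Characteristic polynomial det(A - λI) = λ^2 + 2λ + 1 = 0.
Single eigenvalue λ = -1 with algebraic multiplicity 2.
Eigenvector v = (3,-1); generalized eigenvector w with (A-λI)w=v is (-1,0).
General solution: e^(-t)[c_1·v + c_2·(t·v + w)].

p(t) = 3c_1e^(-t) + 3c_2te^(-t) - c_2e^(-t), q(t) = -c_1e^(-t) - c_2te^(-t)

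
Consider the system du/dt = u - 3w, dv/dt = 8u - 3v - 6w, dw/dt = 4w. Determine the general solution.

Coefficient matrix A = [[1, 0, -3], [8, -3, -6], [0, 0, 4]].
det(A - λI) = 0 gives eigenvalues λ = 1, -3, 4.
For λ=1: eigenvector (1,2,0).
For λ=-3: eigenvector (0,1,0).
For λ=4: eigenvector (-1,-2,1).
General solution: K_1e^(t)(1,2,0) + K_2e^(-3t)(0,1,0) + K_3e^(4t)(-1,-2,1).

u(t) = K_1e^(t) - K_3e^(4t), v(t) = 2K_1e^(t) + K_2e^(-3t) - 2K_3e^(4t), w(t) = K_3e^(4t)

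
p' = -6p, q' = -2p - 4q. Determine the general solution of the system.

p(t) = c_1e^(-6t), q(t) = c_1e^(-6t) - c_2e^(-4t)

Coefficient matrix A = [[-6, 0], [-2, -4]].
Characteristic polynomial det(A - λI) = λ^2 + 10λ + 24 = 0.
Eigenvalues λ = -6, -4.
For λ=-6: (A-λI) row 2 is [-2, 2], so an eigenvector is (1, 1).
For λ=-4: (A-λI) row 1 is [-2, 0], so an eigenvector is (0, -1).
General solution: c_1e^(-6t)(1,1) + c_2e^(-4t)(0,-1).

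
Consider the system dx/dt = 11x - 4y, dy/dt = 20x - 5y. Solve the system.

x(t) = -K_1e^(3t)sin(4t) + K_2e^(3t)cos(4t), y(t) = -2K_1e^(3t)sin(4t) + K_1e^(3t)cos(4t) + K_2e^(3t)sin(4t) + 2K_2e^(3t)cos(4t)

Coefficient matrix A = [[11, -4], [20, -5]].
Characteristic polynomial det(A - λI) = λ^2 - 6λ + 25 = 0.
Eigenvalues λ = 3 ± 4i (complex conjugate pair).
For λ=3+4i: an eigenvector is (0,1) - i(-1,-2) = (0 + i, 1 + 2i).
A real fundamental pair from Re and Im of e^((3+4i)t)v: X_1 = e^(3t)(cos(4t)·(0,1) + sin(4t)·(-1,-2)), X_2 = e^(3t)(sin(4t)·(0,1) - cos(4t)·(-1,-2)).
General solution: K_1X_1 + K_2X_2.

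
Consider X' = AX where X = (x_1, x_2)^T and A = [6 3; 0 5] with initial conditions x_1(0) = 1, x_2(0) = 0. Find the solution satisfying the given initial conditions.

x_1(t) = e^(6t), x_2(t) = 0

Coefficient matrix A = [[6, 3], [0, 5]].
Characteristic polynomial det(A - λI) = λ^2 - 11λ + 30 = 0.
Eigenvalues λ = 5, 6.
For λ=5: (A-λI) row 1 is [1, 3], so an eigenvector is (3, -1).
For λ=6: (A-λI) row 1 is [0, 3], so an eigenvector is (-1, 0).
General solution: c_1e^(5t)(3,-1) + c_2e^(6t)(-1,0).
Applying x_1(0)=1, x_2(0)=0 gives c_1=0, c_2=-1.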